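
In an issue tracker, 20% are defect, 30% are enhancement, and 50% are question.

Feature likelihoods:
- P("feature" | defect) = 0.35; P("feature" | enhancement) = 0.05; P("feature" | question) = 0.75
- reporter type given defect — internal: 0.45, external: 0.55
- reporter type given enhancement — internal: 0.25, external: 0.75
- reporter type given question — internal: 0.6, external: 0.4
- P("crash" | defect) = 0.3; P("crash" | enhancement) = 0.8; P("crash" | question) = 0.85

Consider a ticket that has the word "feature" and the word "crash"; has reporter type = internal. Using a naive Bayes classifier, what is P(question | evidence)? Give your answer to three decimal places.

defect: 0.2 × 0.35 × 0.45 × 0.3 = 0.00945
enhancement: 0.3 × 0.05 × 0.25 × 0.8 = 0.003
question: 0.5 × 0.75 × 0.6 × 0.85 = 0.19125
P(question | x) = 0.19125 / 0.2037 ≈ 0.939

0.939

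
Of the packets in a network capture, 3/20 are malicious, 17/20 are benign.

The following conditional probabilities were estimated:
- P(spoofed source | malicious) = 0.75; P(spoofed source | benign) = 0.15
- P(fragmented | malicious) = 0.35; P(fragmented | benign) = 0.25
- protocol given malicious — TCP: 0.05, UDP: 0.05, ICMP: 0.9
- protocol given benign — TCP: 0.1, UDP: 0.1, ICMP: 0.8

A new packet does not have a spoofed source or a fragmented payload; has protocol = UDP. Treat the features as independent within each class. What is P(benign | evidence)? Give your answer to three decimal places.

0.978

malicious: 0.15 × (1−0.75) × (1−0.35) × 0.05 = 0.00121875
benign: 0.85 × (1−0.15) × (1−0.25) × 0.1 = 0.0541875
P(benign | x) = 0.0541875 / 0.05540625 ≈ 0.978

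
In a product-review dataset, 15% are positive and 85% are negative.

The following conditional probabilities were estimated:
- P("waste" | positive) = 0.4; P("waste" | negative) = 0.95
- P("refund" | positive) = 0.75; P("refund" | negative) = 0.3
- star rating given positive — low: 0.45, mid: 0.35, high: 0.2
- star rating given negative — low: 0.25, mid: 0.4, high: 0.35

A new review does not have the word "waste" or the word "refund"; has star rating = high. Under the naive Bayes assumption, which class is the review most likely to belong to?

negative

positive: 0.15 × (1−0.4) × (1−0.75) × 0.2 = 0.0045
negative: 0.85 × (1−0.95) × (1−0.3) × 0.35 = 0.0104125
Highest score → negative.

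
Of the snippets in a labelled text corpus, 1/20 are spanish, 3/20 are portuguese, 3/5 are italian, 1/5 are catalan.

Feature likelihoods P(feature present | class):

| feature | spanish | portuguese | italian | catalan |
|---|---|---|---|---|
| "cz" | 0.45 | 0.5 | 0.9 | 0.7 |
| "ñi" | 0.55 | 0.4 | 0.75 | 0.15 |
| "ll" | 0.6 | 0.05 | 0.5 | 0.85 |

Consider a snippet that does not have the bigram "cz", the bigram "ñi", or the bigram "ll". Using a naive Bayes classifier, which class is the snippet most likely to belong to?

spanish: 0.05 × (1−0.45) × (1−0.55) × (1−0.6) = 0.00495
portuguese: 0.15 × (1−0.5) × (1−0.4) × (1−0.05) = 0.04275
italian: 0.6 × (1−0.9) × (1−0.75) × (1−0.5) = 0.0075
catalan: 0.2 × (1−0.7) × (1−0.15) × (1−0.85) = 0.00765
Highest score → portuguese.

portuguese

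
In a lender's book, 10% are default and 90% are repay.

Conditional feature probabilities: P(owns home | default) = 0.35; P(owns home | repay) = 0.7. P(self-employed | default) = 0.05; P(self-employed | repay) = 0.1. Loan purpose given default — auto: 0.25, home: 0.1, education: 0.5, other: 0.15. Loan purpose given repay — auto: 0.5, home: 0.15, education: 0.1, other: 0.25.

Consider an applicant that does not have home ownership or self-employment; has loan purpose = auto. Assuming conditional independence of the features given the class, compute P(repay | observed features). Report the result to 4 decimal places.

0.8873

default: 0.1 × (1−0.35) × (1−0.05) × 0.25 = 0.0154375
repay: 0.9 × (1−0.7) × (1−0.1) × 0.5 = 0.1215
P(repay | x) = 0.1215 / 0.1369375 ≈ 0.8873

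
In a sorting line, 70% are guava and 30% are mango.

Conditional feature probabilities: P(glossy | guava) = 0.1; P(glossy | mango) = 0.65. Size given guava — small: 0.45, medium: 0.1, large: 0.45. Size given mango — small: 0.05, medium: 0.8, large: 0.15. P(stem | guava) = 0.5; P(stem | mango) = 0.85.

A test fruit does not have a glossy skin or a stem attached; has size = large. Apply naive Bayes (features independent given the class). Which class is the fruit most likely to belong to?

guava: 0.7 × (1−0.1) × 0.45 × (1−0.5) = 0.14175
mango: 0.3 × (1−0.65) × 0.15 × (1−0.85) = 0.0023625
Highest score → guava.

guava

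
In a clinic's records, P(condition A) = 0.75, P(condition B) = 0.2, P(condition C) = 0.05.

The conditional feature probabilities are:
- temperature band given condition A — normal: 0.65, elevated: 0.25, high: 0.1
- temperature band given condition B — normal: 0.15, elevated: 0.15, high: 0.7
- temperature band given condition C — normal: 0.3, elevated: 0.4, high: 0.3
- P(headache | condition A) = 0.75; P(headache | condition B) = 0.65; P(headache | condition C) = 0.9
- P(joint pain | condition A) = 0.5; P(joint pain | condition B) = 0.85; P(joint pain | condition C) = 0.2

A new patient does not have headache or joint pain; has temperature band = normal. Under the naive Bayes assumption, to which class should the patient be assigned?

condition A: 0.75 × 0.65 × (1−0.75) × (1−0.5) = 0.0609375
condition B: 0.2 × 0.15 × (1−0.65) × (1−0.85) = 0.001575
condition C: 0.05 × 0.3 × (1−0.9) × (1−0.2) = 0.0012
Highest score → condition A.

condition A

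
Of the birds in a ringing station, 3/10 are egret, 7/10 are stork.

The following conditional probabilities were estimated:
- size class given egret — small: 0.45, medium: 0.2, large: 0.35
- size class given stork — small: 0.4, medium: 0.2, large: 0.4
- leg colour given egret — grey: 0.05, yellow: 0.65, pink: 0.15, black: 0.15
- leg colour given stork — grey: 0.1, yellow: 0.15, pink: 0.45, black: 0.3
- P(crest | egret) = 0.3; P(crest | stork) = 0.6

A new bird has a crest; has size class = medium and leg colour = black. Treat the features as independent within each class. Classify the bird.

stork

egret: 0.3 × 0.2 × 0.15 × 0.3 = 0.0027
stork: 0.7 × 0.2 × 0.3 × 0.6 = 0.0252
Highest score → stork.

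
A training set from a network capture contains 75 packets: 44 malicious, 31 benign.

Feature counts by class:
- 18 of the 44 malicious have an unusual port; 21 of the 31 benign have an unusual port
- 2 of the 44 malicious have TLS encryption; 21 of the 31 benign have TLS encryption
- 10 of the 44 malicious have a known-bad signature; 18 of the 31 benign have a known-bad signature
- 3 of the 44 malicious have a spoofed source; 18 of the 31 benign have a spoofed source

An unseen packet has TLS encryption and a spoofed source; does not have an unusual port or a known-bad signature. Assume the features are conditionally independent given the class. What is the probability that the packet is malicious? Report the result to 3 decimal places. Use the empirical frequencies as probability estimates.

0.036

malicious: (44/75) × (26/44) × (2/44) × (34/44) × (3/44) ≈ 0.000830203
benign: (31/75) × (10/31) × (21/31) × (13/31) × (18/31) ≈ 0.0219932
P(malicious | x) = 0.000830203 / 0.022823403 ≈ 0.036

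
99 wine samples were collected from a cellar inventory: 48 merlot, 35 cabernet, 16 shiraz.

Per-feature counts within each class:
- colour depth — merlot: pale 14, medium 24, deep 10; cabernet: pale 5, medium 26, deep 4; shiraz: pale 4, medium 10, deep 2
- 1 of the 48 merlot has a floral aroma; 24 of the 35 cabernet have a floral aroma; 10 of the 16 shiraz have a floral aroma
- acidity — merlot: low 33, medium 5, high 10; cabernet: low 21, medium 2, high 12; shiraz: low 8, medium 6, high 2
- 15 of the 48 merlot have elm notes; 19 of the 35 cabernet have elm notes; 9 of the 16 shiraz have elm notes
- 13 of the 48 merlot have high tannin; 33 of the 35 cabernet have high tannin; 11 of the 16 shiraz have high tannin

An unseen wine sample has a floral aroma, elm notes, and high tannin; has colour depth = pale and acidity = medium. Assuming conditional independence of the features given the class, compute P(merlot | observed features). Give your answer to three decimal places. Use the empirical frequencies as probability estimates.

merlot: (48/99) × (14/48) × (1/48) × (5/48) × (15/48) × (13/48) ≈ 0.0000259736
cabernet: (35/99) × (5/35) × (24/35) × (2/35) × (19/35) × (33/35) ≈ 0.00101291
shiraz: (16/99) × (4/16) × (10/16) × (6/16) × (9/16) × (11/16) = 0.003662109375
P(merlot | x) = 0.0000259736 / 0.004700992975 ≈ 0.006

0.006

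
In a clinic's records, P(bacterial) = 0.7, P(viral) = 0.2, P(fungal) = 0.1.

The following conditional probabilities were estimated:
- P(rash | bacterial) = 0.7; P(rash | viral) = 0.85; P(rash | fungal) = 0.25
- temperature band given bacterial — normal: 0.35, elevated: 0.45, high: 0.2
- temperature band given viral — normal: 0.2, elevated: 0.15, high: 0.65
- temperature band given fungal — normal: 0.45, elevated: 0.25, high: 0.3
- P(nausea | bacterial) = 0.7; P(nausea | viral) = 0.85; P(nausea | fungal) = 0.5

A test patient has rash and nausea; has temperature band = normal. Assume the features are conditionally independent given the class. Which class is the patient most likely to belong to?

bacterial

bacterial: 0.7 × 0.7 × 0.35 × 0.7 = 0.12005
viral: 0.2 × 0.85 × 0.2 × 0.85 = 0.0289
fungal: 0.1 × 0.25 × 0.45 × 0.5 = 0.005625
Highest score → bacterial.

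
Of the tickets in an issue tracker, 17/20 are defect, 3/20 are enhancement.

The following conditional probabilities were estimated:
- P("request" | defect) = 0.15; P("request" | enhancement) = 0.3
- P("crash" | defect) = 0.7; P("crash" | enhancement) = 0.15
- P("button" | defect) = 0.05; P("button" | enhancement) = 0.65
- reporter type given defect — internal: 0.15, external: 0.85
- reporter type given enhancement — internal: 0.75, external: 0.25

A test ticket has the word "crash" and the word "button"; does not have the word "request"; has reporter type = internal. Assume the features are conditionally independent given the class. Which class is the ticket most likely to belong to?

enhancement

defect: 0.85 × (1−0.15) × 0.7 × 0.05 × 0.15 = 0.003793125
enhancement: 0.15 × (1−0.3) × 0.15 × 0.65 × 0.75 = 0.007678125
Highest score → enhancement.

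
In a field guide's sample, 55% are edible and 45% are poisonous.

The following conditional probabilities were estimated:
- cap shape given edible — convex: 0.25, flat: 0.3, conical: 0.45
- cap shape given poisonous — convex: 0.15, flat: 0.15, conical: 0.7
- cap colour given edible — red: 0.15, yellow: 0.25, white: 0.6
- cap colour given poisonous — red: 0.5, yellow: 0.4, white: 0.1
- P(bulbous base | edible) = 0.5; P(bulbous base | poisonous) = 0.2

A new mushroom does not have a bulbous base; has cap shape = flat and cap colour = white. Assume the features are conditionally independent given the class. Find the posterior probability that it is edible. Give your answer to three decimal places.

0.902

edible: 0.55 × 0.3 × 0.6 × (1−0.5) = 0.0495
poisonous: 0.45 × 0.15 × 0.1 × (1−0.2) = 0.0054
P(edible | x) = 0.0495 / 0.0549 ≈ 0.902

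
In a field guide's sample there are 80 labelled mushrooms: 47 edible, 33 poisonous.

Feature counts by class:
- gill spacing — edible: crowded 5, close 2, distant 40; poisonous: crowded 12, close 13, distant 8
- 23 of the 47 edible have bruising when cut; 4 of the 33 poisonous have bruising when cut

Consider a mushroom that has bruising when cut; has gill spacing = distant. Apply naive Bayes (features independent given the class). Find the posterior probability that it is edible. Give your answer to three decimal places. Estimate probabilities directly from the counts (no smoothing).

edible: (47/80) × (40/47) × (23/47) ≈ 0.244681
poisonous: (33/80) × (8/33) × (4/33) ≈ 0.0121212
P(edible | x) = 0.244681 / 0.2568022 ≈ 0.953

0.953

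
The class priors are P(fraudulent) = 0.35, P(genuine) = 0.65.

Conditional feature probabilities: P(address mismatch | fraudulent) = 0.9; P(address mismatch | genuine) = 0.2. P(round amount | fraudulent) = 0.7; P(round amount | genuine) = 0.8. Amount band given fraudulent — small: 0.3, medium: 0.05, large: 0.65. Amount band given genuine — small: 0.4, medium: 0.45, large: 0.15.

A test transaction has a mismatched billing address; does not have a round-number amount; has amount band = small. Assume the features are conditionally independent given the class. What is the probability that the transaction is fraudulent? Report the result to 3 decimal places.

0.732

fraudulent: 0.35 × 0.9 × (1−0.7) × 0.3 = 0.02835
genuine: 0.65 × 0.2 × (1−0.8) × 0.4 = 0.0104
P(fraudulent | x) = 0.02835 / 0.03875 ≈ 0.732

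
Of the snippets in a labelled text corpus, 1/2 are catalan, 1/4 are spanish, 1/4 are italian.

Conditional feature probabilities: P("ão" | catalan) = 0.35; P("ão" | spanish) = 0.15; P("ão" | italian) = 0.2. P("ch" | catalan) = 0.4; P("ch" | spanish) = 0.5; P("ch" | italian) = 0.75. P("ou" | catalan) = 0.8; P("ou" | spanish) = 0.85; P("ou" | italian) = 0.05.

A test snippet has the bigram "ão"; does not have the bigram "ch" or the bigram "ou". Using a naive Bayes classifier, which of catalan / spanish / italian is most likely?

catalan: 0.5 × 0.35 × (1−0.4) × (1−0.8) = 0.021
spanish: 0.25 × 0.15 × (1−0.5) × (1−0.85) = 0.0028125
italian: 0.25 × 0.2 × (1−0.75) × (1−0.05) = 0.011875
Highest score → catalan.

catalan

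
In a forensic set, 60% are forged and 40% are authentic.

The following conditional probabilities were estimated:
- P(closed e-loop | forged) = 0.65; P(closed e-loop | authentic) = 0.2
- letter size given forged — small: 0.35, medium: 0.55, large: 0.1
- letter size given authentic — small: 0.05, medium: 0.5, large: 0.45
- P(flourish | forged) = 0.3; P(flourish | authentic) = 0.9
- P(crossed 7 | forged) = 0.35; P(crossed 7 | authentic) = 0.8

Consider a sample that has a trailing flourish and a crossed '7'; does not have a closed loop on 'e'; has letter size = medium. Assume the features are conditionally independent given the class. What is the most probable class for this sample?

forged: 0.6 × (1−0.65) × 0.55 × 0.3 × 0.35 = 0.0121275
authentic: 0.4 × (1−0.2) × 0.5 × 0.9 × 0.8 = 0.1152
Highest score → authentic.

authentic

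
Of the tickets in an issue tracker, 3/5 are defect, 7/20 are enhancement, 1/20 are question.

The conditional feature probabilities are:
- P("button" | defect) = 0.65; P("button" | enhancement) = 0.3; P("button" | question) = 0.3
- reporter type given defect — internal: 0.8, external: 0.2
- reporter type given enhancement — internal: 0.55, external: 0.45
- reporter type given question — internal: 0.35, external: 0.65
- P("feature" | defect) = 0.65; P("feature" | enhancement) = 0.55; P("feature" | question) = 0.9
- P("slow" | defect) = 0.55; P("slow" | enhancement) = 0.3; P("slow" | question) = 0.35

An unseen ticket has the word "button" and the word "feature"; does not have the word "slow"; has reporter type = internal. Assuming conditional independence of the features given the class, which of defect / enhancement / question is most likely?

defect: 0.6 × 0.65 × 0.8 × 0.65 × (1−0.55) = 0.09126
enhancement: 0.35 × 0.3 × 0.55 × 0.55 × (1−0.3) = 0.02223375
question: 0.05 × 0.3 × 0.35 × 0.9 × (1−0.35) = 0.00307125
Highest score → defect.

defect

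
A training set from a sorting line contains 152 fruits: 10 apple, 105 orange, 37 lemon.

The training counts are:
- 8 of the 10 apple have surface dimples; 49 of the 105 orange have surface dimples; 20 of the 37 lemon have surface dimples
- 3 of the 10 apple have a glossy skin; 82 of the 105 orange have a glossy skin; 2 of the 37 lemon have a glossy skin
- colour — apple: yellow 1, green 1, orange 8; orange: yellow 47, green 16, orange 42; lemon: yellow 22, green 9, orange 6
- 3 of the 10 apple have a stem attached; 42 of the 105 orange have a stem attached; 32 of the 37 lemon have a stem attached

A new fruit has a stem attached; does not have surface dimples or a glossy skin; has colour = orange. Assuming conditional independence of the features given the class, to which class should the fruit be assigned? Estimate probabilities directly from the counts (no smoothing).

apple: (10/152) × (2/10) × (7/10) × (8/10) × (3/10) ≈ 0.00221053
orange: (105/152) × (56/105) × (23/105) × (42/105) × (42/105) ≈ 0.0129123
lemon: (37/152) × (17/37) × (35/37) × (6/37) × (32/37) ≈ 0.0148378
Highest score → lemon.

lemon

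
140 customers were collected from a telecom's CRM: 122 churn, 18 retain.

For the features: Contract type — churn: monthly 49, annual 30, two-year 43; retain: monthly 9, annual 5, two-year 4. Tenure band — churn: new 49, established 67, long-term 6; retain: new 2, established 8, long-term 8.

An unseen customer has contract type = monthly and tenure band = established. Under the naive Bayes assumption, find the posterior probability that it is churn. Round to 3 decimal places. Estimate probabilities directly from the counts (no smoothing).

0.871

churn: (122/140) × (49/122) × (67/122) ≈ 0.192213
retain: (18/140) × (9/18) × (8/18) ≈ 0.0285714
P(churn | x) = 0.192213 / 0.2207844 ≈ 0.871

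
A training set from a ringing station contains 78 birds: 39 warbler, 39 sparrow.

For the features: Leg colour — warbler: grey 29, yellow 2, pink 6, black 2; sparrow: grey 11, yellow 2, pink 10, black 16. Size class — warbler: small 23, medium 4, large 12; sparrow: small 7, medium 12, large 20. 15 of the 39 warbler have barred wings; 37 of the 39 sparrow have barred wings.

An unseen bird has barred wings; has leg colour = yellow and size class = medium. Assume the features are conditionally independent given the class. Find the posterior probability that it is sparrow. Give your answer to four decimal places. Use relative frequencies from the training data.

0.8810

warbler: (39/78) × (2/39) × (4/39) × (15/39) ≈ 0.00101148
sparrow: (39/78) × (2/39) × (12/39) × (37/39) ≈ 0.00748495
P(sparrow | x) = 0.00748495 / 0.00849643 ≈ 0.8810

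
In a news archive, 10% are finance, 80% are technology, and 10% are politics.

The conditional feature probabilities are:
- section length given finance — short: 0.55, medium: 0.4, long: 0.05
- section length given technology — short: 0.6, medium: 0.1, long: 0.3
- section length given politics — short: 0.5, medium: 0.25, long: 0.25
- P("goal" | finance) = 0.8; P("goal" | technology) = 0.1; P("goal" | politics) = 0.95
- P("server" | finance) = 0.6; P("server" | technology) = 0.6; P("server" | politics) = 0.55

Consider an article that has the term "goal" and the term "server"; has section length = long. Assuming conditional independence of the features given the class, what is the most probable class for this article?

technology

finance: 0.1 × 0.05 × 0.8 × 0.6 = 0.0024
technology: 0.8 × 0.3 × 0.1 × 0.6 = 0.0144
politics: 0.1 × 0.25 × 0.95 × 0.55 = 0.0130625
Highest score → technology.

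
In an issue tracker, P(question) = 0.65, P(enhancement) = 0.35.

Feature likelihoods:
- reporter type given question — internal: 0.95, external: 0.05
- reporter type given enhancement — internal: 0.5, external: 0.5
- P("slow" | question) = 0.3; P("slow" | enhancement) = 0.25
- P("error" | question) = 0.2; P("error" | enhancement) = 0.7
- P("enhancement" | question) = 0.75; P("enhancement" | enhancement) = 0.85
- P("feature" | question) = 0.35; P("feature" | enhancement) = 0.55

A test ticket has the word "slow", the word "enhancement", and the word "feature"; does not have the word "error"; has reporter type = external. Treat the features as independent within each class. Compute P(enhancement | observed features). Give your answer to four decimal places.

0.7498

question: 0.65 × 0.05 × 0.3 × (1−0.2) × 0.75 × 0.35 = 0.0020475
enhancement: 0.35 × 0.5 × 0.25 × (1−0.7) × 0.85 × 0.55 = 0.0061359375
P(enhancement | x) = 0.0061359375 / 0.0081834375 ≈ 0.7498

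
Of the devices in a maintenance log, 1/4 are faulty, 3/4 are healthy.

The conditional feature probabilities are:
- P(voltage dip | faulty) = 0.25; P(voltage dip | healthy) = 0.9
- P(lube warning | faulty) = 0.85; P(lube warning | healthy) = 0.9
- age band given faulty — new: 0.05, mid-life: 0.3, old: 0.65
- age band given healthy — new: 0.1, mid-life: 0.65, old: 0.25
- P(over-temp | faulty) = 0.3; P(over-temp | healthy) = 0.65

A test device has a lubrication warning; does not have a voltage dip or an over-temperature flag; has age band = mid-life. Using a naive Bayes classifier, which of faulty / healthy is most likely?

faulty

faulty: 0.25 × (1−0.25) × 0.85 × 0.3 × (1−0.3) = 0.03346875
healthy: 0.75 × (1−0.9) × 0.9 × 0.65 × (1−0.65) = 0.01535625
Highest score → faulty.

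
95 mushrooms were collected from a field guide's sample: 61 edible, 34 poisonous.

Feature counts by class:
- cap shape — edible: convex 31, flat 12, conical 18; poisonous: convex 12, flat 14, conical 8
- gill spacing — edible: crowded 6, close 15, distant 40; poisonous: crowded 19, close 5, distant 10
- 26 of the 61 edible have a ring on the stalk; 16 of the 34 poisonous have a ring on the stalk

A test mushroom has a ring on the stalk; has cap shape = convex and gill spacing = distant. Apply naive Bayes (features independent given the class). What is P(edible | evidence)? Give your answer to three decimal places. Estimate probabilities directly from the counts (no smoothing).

edible: (61/95) × (31/61) × (40/61) × (26/61) ≈ 0.0912036
poisonous: (34/95) × (12/34) × (10/34) × (16/34) ≈ 0.0174832
P(edible | x) = 0.0912036 / 0.1086868 ≈ 0.839

0.839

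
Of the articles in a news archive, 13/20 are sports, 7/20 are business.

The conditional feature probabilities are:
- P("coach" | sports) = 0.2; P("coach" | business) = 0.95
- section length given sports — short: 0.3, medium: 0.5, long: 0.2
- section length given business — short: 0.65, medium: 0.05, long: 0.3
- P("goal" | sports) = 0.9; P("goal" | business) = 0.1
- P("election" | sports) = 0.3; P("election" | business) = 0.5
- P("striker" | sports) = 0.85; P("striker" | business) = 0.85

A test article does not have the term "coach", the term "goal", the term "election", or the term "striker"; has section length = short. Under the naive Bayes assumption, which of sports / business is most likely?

sports: 0.65 × (1−0.2) × 0.3 × (1−0.9) × (1−0.3) × (1−0.85) = 0.001638
business: 0.35 × (1−0.95) × 0.65 × (1−0.1) × (1−0.5) × (1−0.85) = 0.0007678125
Highest score → sports.

sports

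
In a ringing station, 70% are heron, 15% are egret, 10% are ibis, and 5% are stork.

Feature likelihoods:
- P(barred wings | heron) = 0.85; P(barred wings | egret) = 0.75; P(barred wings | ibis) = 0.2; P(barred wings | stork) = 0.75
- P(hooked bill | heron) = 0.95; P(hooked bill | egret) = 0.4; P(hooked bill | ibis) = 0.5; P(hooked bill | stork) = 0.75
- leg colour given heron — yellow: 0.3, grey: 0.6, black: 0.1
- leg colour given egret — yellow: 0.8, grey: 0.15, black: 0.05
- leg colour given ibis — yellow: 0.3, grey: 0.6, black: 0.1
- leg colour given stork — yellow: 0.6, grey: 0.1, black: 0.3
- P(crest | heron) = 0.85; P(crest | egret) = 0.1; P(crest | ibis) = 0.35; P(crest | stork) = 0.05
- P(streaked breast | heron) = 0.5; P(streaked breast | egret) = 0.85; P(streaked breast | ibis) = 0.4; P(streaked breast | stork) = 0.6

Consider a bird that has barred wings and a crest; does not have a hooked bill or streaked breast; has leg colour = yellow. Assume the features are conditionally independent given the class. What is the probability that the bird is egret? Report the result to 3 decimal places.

heron: 0.7 × 0.85 × (1−0.95) × 0.3 × 0.85 × (1−0.5) = 0.003793125
egret: 0.15 × 0.75 × (1−0.4) × 0.8 × 0.1 × (1−0.85) = 0.00081
ibis: 0.1 × 0.2 × (1−0.5) × 0.3 × 0.35 × (1−0.4) = 0.00063
stork: 0.05 × 0.75 × (1−0.75) × 0.6 × 0.05 × (1−0.6) = 0.0001125
P(egret | x) = 0.00081 / 0.005345625 ≈ 0.152

0.152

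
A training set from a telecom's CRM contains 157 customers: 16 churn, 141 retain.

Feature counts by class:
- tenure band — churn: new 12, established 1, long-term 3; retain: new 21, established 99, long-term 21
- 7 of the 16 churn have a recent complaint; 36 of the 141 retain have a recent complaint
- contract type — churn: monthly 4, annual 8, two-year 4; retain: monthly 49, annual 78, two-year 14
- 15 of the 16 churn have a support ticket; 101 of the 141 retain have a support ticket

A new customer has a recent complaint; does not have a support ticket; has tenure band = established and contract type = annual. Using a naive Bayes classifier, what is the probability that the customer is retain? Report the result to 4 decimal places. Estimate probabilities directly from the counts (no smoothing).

churn: (16/157) × (1/16) × (7/16) × (8/16) × (1/16) ≈ 0.000087082
retain: (141/157) × (99/141) × (36/141) × (78/141) × (40/141) ≈ 0.0252659
P(retain | x) = 0.0252659 / 0.025352982 ≈ 0.9966

0.9966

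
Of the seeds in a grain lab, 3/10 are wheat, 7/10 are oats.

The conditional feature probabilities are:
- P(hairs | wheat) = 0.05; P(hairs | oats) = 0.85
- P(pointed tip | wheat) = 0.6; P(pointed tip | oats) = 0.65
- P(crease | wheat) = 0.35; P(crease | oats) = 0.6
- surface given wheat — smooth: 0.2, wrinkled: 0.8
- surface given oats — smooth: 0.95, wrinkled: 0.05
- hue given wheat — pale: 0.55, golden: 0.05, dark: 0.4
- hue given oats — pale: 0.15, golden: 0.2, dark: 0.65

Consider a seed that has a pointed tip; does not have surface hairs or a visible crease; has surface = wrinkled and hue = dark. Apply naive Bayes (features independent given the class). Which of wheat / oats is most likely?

wheat

wheat: 0.3 × (1−0.05) × 0.6 × (1−0.35) × 0.8 × 0.4 = 0.035568
oats: 0.7 × (1−0.85) × 0.65 × (1−0.6) × 0.05 × 0.65 = 0.00088725
Highest score → wheat.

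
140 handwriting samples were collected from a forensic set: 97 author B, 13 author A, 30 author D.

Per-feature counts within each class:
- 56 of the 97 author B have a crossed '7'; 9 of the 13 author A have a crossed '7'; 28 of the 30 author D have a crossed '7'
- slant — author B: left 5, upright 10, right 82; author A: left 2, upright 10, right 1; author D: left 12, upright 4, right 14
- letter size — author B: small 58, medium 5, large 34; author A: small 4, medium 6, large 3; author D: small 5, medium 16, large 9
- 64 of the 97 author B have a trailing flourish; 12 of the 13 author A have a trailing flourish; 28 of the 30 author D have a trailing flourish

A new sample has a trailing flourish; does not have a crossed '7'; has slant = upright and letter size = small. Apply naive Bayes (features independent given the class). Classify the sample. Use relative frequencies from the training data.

author B: (97/140) × (41/97) × (10/97) × (58/97) × (64/97) ≈ 0.011911
author A: (13/140) × (4/13) × (10/13) × (4/13) × (12/13) ≈ 0.00624228
author D: (30/140) × (2/30) × (4/30) × (5/30) × (28/30) ≈ 0.000296296
Highest score → author B.

author B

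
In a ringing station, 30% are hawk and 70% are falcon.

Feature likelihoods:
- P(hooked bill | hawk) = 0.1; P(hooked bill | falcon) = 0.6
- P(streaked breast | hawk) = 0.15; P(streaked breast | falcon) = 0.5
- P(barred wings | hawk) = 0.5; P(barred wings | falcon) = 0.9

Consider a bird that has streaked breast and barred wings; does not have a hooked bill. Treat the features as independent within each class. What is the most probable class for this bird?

falcon

hawk: 0.3 × (1−0.1) × 0.15 × 0.5 = 0.02025
falcon: 0.7 × (1−0.6) × 0.5 × 0.9 = 0.126
Highest score → falcon.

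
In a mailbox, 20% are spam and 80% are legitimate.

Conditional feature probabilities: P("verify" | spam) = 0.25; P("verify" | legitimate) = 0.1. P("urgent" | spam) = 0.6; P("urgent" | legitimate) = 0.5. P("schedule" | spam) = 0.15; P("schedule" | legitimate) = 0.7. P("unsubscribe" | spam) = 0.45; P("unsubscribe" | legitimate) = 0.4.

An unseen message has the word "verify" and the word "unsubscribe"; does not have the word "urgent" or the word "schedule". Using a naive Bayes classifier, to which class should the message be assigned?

spam

spam: 0.2 × 0.25 × (1−0.6) × (1−0.15) × 0.45 = 0.00765
legitimate: 0.8 × 0.1 × (1−0.5) × (1−0.7) × 0.4 = 0.0048
Highest score → spam.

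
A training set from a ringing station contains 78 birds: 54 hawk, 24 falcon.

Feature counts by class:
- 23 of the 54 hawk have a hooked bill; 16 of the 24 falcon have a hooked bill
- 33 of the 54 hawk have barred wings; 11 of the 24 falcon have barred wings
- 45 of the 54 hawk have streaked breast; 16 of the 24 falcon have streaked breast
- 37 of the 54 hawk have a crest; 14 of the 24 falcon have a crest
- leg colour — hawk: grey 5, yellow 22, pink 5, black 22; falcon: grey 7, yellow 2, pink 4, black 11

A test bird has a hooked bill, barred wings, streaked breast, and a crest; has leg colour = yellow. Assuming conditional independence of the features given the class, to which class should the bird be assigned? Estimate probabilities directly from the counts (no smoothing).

hawk

hawk: (54/78) × (23/54) × (33/54) × (45/54) × (37/54) × (22/54) ≈ 0.0419188
falcon: (24/78) × (16/24) × (11/24) × (16/24) × (14/24) × (2/24) ≈ 0.00304685
Highest score → hawk.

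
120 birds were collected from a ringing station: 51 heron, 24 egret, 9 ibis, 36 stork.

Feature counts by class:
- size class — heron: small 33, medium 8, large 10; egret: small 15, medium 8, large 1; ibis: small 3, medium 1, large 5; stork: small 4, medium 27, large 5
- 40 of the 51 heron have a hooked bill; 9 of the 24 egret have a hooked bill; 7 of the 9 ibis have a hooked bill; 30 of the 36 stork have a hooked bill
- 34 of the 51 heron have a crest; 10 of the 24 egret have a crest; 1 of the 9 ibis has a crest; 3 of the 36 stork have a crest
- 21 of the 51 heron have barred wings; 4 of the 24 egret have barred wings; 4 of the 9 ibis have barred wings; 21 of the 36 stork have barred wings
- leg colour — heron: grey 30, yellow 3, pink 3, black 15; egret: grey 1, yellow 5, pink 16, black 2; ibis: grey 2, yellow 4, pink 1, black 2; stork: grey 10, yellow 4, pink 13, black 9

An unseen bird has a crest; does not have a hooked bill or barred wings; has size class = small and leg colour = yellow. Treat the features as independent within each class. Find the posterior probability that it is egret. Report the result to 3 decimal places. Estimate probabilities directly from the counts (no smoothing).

heron: (51/120) × (33/51) × (11/51) × (34/51) × (30/51) × (3/51) ≈ 0.00136825
egret: (24/120) × (15/24) × (15/24) × (10/24) × (20/24) × (5/24) ≈ 0.0056514
ibis: (9/120) × (3/9) × (2/9) × (1/9) × (5/9) × (4/9) ≈ 0.000152416
stork: (36/120) × (4/36) × (6/36) × (3/36) × (15/36) × (4/36) ≈ 0.0000214335
P(egret | x) = 0.0056514 / 0.0071934995 ≈ 0.786

0.786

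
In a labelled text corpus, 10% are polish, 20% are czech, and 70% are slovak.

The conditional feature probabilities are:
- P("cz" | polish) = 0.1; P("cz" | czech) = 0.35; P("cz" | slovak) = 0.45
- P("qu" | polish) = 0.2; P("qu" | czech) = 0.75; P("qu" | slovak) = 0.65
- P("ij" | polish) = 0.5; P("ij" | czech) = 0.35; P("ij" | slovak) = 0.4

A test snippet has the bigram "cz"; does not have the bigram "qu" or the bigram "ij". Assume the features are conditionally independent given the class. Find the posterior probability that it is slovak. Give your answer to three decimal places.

0.811

polish: 0.1 × 0.1 × (1−0.2) × (1−0.5) = 0.004
czech: 0.2 × 0.35 × (1−0.75) × (1−0.35) = 0.011375
slovak: 0.7 × 0.45 × (1−0.65) × (1−0.4) = 0.06615
P(slovak | x) = 0.06615 / 0.081525 ≈ 0.811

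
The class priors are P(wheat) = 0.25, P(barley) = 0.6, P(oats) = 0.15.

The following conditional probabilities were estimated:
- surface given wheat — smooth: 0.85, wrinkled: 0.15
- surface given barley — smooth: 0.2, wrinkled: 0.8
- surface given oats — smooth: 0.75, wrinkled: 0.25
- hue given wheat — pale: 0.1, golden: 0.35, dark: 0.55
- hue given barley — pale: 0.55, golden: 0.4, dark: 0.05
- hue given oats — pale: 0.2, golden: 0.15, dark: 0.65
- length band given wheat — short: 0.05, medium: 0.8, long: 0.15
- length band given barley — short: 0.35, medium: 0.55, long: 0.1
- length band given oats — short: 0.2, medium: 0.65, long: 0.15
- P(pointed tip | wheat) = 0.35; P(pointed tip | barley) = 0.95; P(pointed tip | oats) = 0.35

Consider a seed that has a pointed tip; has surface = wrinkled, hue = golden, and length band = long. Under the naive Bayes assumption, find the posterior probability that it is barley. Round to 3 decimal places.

wheat: 0.25 × 0.15 × 0.35 × 0.15 × 0.35 = 0.0006890625
barley: 0.6 × 0.8 × 0.4 × 0.1 × 0.95 = 0.01824
oats: 0.15 × 0.25 × 0.15 × 0.15 × 0.35 = 0.0002953125
P(barley | x) = 0.01824 / 0.019224375 ≈ 0.949

0.949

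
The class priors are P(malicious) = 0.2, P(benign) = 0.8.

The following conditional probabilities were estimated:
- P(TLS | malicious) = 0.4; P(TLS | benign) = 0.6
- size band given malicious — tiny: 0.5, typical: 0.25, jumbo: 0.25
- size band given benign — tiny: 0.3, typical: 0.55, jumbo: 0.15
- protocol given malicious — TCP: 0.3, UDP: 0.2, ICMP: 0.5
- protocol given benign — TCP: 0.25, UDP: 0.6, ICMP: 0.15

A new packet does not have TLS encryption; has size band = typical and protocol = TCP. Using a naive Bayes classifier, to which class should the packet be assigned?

malicious: 0.2 × (1−0.4) × 0.25 × 0.3 = 0.009
benign: 0.8 × (1−0.6) × 0.55 × 0.25 = 0.044
Highest score → benign.

benign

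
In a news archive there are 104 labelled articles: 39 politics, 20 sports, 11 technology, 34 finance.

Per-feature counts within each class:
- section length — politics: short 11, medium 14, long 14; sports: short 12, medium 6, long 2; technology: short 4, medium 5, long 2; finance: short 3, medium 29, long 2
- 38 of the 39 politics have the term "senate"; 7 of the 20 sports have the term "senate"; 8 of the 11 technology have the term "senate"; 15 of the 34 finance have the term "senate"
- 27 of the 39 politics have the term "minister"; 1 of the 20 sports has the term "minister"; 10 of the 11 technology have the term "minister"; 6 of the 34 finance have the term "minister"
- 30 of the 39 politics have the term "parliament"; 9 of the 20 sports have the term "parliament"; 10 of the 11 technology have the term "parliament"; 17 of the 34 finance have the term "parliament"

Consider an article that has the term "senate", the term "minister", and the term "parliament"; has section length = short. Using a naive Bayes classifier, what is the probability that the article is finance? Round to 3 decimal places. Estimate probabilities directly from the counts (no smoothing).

0.014

politics: (39/104) × (11/39) × (38/39) × (27/39) × (30/39) ≈ 0.0548825
sports: (20/104) × (12/20) × (7/20) × (1/20) × (9/20) ≈ 0.000908654
technology: (11/104) × (4/11) × (8/11) × (10/11) × (10/11) ≈ 0.0231174
finance: (34/104) × (3/34) × (15/34) × (6/34) × (17/34) ≈ 0.0011229
P(finance | x) = 0.0011229 / 0.080031454 ≈ 0.014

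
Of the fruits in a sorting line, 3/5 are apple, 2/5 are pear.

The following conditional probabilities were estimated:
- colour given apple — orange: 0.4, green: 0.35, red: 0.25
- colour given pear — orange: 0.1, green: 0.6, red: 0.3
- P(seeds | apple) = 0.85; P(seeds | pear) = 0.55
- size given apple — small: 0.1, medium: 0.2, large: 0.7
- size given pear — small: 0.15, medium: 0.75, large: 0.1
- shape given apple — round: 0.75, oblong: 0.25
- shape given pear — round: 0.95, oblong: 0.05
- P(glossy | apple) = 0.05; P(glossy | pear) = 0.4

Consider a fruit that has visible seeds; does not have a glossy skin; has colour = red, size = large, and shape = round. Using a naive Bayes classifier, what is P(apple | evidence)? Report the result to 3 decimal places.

apple: 0.6 × 0.25 × 0.85 × 0.7 × 0.75 × (1−0.05) = 0.063590625
pear: 0.4 × 0.3 × 0.55 × 0.1 × 0.95 × (1−0.4) = 0.003762
P(apple | x) = 0.063590625 / 0.067352625 ≈ 0.944

0.944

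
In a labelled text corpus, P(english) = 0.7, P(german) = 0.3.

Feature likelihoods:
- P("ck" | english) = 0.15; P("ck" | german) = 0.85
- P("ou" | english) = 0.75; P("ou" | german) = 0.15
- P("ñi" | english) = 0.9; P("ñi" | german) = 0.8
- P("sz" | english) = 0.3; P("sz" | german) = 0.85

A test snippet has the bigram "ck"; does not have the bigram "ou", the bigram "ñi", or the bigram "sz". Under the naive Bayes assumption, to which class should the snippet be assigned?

german

english: 0.7 × 0.15 × (1−0.75) × (1−0.9) × (1−0.3) = 0.0018375
german: 0.3 × 0.85 × (1−0.15) × (1−0.8) × (1−0.85) = 0.0065025
Highest score → german.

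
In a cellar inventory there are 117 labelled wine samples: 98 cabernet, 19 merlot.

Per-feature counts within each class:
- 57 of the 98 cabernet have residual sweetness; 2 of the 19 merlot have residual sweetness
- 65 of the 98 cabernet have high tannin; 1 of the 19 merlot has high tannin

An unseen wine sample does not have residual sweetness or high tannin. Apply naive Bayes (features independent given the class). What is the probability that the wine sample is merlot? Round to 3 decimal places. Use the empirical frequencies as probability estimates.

cabernet: (98/117) × (41/98) × (33/98) ≈ 0.118001
merlot: (19/117) × (17/19) × (18/19) ≈ 0.137652
P(merlot | x) = 0.137652 / 0.255653 ≈ 0.538

0.538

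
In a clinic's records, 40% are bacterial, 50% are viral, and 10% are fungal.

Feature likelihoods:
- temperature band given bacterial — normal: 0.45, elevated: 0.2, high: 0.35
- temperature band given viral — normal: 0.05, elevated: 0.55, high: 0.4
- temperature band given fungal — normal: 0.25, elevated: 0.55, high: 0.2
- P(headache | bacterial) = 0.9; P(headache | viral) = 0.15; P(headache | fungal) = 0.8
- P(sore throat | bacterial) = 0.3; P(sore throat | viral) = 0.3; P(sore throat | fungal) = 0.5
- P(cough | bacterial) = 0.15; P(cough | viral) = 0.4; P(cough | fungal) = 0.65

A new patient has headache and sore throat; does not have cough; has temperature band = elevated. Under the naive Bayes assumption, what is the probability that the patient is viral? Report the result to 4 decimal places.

bacterial: 0.4 × 0.2 × 0.9 × 0.3 × (1−0.15) = 0.01836
viral: 0.5 × 0.55 × 0.15 × 0.3 × (1−0.4) = 0.007425
fungal: 0.1 × 0.55 × 0.8 × 0.5 × (1−0.65) = 0.0077
P(viral | x) = 0.007425 / 0.033485 ≈ 0.2217

0.2217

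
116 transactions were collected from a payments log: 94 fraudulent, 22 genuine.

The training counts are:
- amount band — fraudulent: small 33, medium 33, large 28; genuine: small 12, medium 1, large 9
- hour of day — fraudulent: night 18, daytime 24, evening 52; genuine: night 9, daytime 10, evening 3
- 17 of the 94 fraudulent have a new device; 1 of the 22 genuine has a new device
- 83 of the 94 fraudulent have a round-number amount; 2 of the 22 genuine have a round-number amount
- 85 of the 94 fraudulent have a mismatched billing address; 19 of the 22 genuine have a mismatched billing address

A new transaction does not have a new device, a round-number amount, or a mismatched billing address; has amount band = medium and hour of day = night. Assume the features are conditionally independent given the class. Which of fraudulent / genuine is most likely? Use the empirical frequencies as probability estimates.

fraudulent

fraudulent: (94/116) × (33/94) × (18/94) × (77/94) × (11/94) × (9/94) ≈ 0.000499969
genuine: (22/116) × (1/22) × (9/22) × (21/22) × (20/22) × (3/22) ≈ 0.000417315
Highest score → fraudulent.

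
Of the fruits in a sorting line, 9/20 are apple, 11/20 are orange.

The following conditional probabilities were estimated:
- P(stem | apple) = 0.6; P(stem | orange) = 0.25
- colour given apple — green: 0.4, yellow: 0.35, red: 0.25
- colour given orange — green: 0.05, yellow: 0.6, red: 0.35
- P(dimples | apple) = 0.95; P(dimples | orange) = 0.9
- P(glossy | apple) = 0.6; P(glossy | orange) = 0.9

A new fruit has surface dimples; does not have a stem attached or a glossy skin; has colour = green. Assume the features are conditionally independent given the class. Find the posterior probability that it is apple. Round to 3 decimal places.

apple: 0.45 × (1−0.6) × 0.4 × 0.95 × (1−0.6) = 0.02736
orange: 0.55 × (1−0.25) × 0.05 × 0.9 × (1−0.9) = 0.00185625
P(apple | x) = 0.02736 / 0.02921625 ≈ 0.936

0.936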